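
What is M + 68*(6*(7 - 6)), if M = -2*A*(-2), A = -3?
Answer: 396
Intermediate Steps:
M = -12 (M = -2*(-3)*(-2) = 6*(-2) = -12)
M + 68*(6*(7 - 6)) = -12 + 68*(6*(7 - 6)) = -12 + 68*(6*1) = -12 + 68*6 = -12 + 408 = 396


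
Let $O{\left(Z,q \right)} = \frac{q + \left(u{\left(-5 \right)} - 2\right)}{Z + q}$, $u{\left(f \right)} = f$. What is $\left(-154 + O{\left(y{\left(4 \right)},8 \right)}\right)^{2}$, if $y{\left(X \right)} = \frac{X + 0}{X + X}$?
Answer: $\frac{6843456}{289} \approx 23680.0$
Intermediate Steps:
$y{\left(X \right)} = \frac{1}{2}$ ($y{\left(X \right)} = \frac{X}{2 X} = X \frac{1}{2 X} = \frac{1}{2}$)
$O{\left(Z,q \right)} = \frac{-7 + q}{Z + q}$ ($O{\left(Z,q \right)} = \frac{q - 7}{Z + q} = \frac{-7 + q}{Z + q}$)
$\left(-154 + O{\left(y{\left(4 \right)},8 \right)}\right)^{2} = \left(-154 + \frac{-7 + 8}{\frac{1}{2} + 8}\right)^{2} = \left(-154 + \frac{1}{\frac{17}{2}} \cdot 1\right)^{2} = \left(-154 + \frac{2}{17} \cdot 1\right)^{2} = \left(-154 + \frac{2}{17}\right)^{2} = \left(- \frac{2616}{17}\right)^{2} = \frac{6843456}{289}$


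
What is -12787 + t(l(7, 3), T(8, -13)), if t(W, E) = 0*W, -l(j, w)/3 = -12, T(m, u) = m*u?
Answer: -12787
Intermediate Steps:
l(j, w) = 36 (l(j, w) = -3*(-12) = 36)
t(W, E) = 0
-12787 + t(l(7, 3), T(8, -13)) = -12787 + 0 = -12787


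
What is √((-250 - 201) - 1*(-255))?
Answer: 14*I ≈ 14.0*I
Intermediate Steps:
√((-250 - 201) - 1*(-255)) = √(-451 + 255) = √(-196) = 14*I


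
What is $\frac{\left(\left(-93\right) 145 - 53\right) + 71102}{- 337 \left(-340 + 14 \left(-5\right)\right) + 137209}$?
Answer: $\frac{1476}{7061} \approx 0.20904$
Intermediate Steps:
$\frac{\left(\left(-93\right) 145 - 53\right) + 71102}{- 337 \left(-340 + 14 \left(-5\right)\right) + 137209} = \frac{\left(-13485 + \left(-66 + 13\right)\right) + 71102}{- 337 \left(-340 - 70\right) + 137209} = \frac{\left(-13485 - 53\right) + 71102}{\left(-337\right) \left(-410\right) + 137209} = \frac{-13538 + 71102}{138170 + 137209} = \frac{57564}{275379} = 57564 \cdot \frac{1}{275379} = \frac{1476}{7061}$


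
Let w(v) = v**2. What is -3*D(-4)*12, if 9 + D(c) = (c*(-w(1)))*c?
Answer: 900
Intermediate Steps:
D(c) = -9 - c**2 (D(c) = -9 + (c*(-1*1**2))*c = -9 + (c*(-1*1))*c = -9 + (c*(-1))*c = -9 + (-c)*c = -9 - c**2)
-3*D(-4)*12 = -3*(-9 - 1*(-4)**2)*12 = -3*(-9 - 1*16)*12 = -3*(-9 - 16)*12 = -3*(-25)*12 = 75*12 = 900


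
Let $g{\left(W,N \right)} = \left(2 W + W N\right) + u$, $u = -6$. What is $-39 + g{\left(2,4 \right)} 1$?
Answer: $-33$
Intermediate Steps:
$g{\left(W,N \right)} = -6 + 2 W + N W$ ($g{\left(W,N \right)} = \left(2 W + W N\right) - 6 = \left(2 W + N W\right) - 6 = -6 + 2 W + N W$)
$-39 + g{\left(2,4 \right)} 1 = -39 + \left(-6 + 2 \cdot 2 + 4 \cdot 2\right) 1 = -39 + \left(-6 + 4 + 8\right) 1 = -39 + 6 \cdot 1 = -39 + 6 = -33$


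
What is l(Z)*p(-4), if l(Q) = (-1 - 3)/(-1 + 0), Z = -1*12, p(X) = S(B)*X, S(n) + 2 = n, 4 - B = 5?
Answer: 48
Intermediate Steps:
B = -1 (B = 4 - 1*5 = 4 - 5 = -1)
S(n) = -2 + n
p(X) = -3*X (p(X) = (-2 - 1)*X = -3*X)
Z = -12
l(Q) = 4 (l(Q) = -4/(-1) = -4*(-1) = 4)
l(Z)*p(-4) = 4*(-3*(-4)) = 4*12 = 48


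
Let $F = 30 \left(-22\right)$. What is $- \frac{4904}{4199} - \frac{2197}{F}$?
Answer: $\frac{5988563}{2771340} \approx 2.1609$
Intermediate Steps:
$F = -660$
$- \frac{4904}{4199} - \frac{2197}{F} = - \frac{4904}{4199} - \frac{2197}{-660} = \left(-4904\right) \frac{1}{4199} - - \frac{2197}{660} = - \frac{4904}{4199} + \frac{2197}{660} = \frac{5988563}{2771340}$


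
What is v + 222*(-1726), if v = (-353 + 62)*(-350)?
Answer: -281322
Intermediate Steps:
v = 101850 (v = -291*(-350) = 101850)
v + 222*(-1726) = 101850 + 222*(-1726) = 101850 - 383172 = -281322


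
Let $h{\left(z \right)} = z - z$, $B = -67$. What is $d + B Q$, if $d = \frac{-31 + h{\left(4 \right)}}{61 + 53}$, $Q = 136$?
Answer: $- \frac{1038799}{114} \approx -9112.3$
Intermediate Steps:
$h{\left(z \right)} = 0$
$d = - \frac{31}{114}$ ($d = \frac{-31 + 0}{61 + 53} = - \frac{31}{114} \approx -0.27193$)
$d + B Q = - \frac{31}{114} - 9112 = - \frac{1038799}{114}$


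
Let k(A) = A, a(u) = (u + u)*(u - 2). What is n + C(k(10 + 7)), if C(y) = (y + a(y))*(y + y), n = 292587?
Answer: 310505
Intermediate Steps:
a(u) = 2*u*(-2 + u) (a(u) = (2*u)*(-2 + u) = 2*u*(-2 + u))
C(y) = 2*y*(y + 2*y*(-2 + y)) (C(y) = (y + 2*y*(-2 + y))*(y + y) = (y + 2*y*(-2 + y))*(2*y) = 2*y*(y + 2*y*(-2 + y)))
n + C(k(10 + 7)) = 292587 + (10 + 7)²*(-6 + 4*(10 + 7)) = 292587 + 17²*(-6 + 4*17) = 292587 + 289*(-6 + 68) = 292587 + 289*62 = 292587 + 17918 = 310505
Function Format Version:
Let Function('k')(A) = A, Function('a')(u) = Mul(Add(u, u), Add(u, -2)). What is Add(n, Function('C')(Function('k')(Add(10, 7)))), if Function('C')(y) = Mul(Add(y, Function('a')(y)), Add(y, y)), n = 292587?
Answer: 310505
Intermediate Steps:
Function('a')(u) = Mul(2, u, Add(-2, u)) (Function('a')(u) = Mul(Mul(2, u), Add(-2, u)) = Mul(2, u, Add(-2, u)))
Function('C')(y) = Mul(2, y, Add(y, Mul(2, y, Add(-2, y)))) (Function('C')(y) = Mul(Add(y, Mul(2, y, Add(-2, y))), Add(y, y)) = Mul(Add(y, Mul(2, y, Add(-2, y))), Mul(2, y)) = Mul(2, y, Add(y, Mul(2, y, Add(-2, y)))))
Add(n, Function('C')(Function('k')(Add(10, 7)))) = Add(292587, Mul(Pow(Add(10, 7), 2), Add(-6, Mul(4, Add(10, 7))))) = Add(292587, Mul(Pow(17, 2), Add(-6, Mul(4, 17)))) = Add(292587, Mul(289, Add(-6, 68))) = Add(292587, Mul(289, 62)) = Add(292587, 17918) = 310505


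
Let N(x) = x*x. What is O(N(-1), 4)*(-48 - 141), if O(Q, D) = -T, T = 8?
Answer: 1512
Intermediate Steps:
N(x) = x²
O(Q, D) = -8 (O(Q, D) = -1*8 = -8)
O(N(-1), 4)*(-48 - 141) = -8*(-48 - 141) = -8*(-189) = 1512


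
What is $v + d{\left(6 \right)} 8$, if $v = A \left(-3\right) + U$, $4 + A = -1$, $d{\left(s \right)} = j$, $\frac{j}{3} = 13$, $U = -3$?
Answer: $324$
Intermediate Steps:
$j = 39$ ($j = 3 \cdot 13 = 39$)
$d{\left(s \right)} = 39$
$A = -5$ ($A = -4 - 1 = -5$)
$v = 12$ ($v = \left(-5\right) \left(-3\right) - 3 = 15 - 3 = 12$)
$v + d{\left(6 \right)} 8 = 12 + 39 \cdot 8 = 12 + 312 = 324$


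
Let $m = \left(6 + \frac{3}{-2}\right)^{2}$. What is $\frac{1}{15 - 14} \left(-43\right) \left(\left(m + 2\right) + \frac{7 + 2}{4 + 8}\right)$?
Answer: $-989$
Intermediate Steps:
$m = \frac{81}{4}$ ($m = \left(6 + 3 \left(- \frac{1}{2}\right)\right)^{2} = \left(6 - \frac{3}{2}\right)^{2} = \left(\frac{9}{2}\right)^{2} = \frac{81}{4} \approx 20.25$)
$\frac{1}{15 - 14} \left(-43\right) \left(\left(m + 2\right) + \frac{7 + 2}{4 + 8}\right) = \frac{1}{15 - 14} \left(-43\right) \left(\left(\frac{81}{4} + 2\right) + \frac{7 + 2}{4 + 8}\right) = 1^{-1} \left(-43\right) \left(\frac{89}{4} + \frac{9}{12}\right) = 1 \left(-43\right) \left(\frac{89}{4} + 9 \cdot \frac{1}{12}\right) = - 43 \left(\frac{89}{4} + \frac{3}{4}\right) = \left(-43\right) 23 = -989$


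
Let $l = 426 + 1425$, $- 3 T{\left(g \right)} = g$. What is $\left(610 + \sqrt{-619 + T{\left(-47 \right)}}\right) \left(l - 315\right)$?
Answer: $936960 + 512 i \sqrt{5430} \approx 9.3696 \cdot 10^{5} + 37729.0 i$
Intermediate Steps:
$T{\left(g \right)} = - \frac{g}{3}$
$l = 1851$
$\left(610 + \sqrt{-619 + T{\left(-47 \right)}}\right) \left(l - 315\right) = \left(610 + \sqrt{-619 - - \frac{47}{3}}\right) \left(1851 - 315\right) = \left(610 + \sqrt{-619 + \frac{47}{3}}\right) 1536 = \left(610 + \sqrt{- \frac{1810}{3}}\right) 1536 = \left(610 + \frac{i \sqrt{5430}}{3}\right) 1536 = 936960 + 512 i \sqrt{5430}$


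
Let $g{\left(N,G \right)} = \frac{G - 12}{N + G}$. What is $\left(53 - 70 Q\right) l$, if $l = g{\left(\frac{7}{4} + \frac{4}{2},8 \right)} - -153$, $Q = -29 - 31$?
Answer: $\frac{30515275}{47} \approx 6.4926 \cdot 10^{5}$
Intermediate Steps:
$Q = -60$ ($Q = -29 - 31 = -60$)
$g{\left(N,G \right)} = \frac{-12 + G}{G + N}$
$l = \frac{7175}{47}$ ($l = \frac{-12 + 8}{8 + \left(\frac{7}{4} + \frac{4}{2}\right)} - -153 = \frac{1}{8 + \left(7 \cdot \frac{1}{4} + 4 \cdot \frac{1}{2}\right)} \left(-4\right) + 153 = \frac{1}{8 + \left(\frac{7}{4} + 2\right)} \left(-4\right) + 153 = \frac{1}{8 + \frac{15}{4}} \left(-4\right) + 153 = \frac{1}{\frac{47}{4}} \left(-4\right) + 153 = \frac{4}{47} \left(-4\right) + 153 = - \frac{16}{47} + 153 = \frac{7175}{47} \approx 152.66$)
$\left(53 - 70 Q\right) l = \left(53 - -4200\right) \frac{7175}{47} = \left(53 + 4200\right) \frac{7175}{47} = 4253 \cdot \frac{7175}{47} = \frac{30515275}{47}$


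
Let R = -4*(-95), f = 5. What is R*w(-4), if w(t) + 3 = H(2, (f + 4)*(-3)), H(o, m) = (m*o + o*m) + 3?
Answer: -41040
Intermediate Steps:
H(o, m) = 3 + 2*m*o (H(o, m) = (m*o + m*o) + 3 = 2*m*o + 3 = 3 + 2*m*o)
w(t) = -108 (w(t) = -3 + (3 + 2*((5 + 4)*(-3))*2) = -3 + (3 + 2*(9*(-3))*2) = -3 + (3 + 2*(-27)*2) = -3 + (3 - 108) = -3 - 105 = -108)
R = 380
R*w(-4) = 380*(-108) = -41040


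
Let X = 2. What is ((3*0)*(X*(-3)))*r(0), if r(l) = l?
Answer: 0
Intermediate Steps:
((3*0)*(X*(-3)))*r(0) = ((3*0)*(2*(-3)))*0 = (0*(-6))*0 = 0*0 = 0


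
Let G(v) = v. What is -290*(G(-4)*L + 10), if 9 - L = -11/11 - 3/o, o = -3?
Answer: 7540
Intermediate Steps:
L = 9 (L = 9 - (-11/11 - 3/(-3)) = 9 - (-11*1/11 - 3*(-1/3)) = 9 - (-1 + 1) = 9 - 1*0 = 9 + 0 = 9)
-290*(G(-4)*L + 10) = -290*(-4*9 + 10) = -290*(-36 + 10) = -290*(-26) = 7540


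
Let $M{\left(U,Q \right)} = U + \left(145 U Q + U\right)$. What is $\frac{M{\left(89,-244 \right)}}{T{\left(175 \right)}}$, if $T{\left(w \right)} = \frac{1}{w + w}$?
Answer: $-1102024700$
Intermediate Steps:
$T{\left(w \right)} = \frac{1}{2 w}$
$M{\left(U,Q \right)} = 2 U + 145 Q U$ ($M{\left(U,Q \right)} = U + \left(145 Q U + U\right) = U + \left(U + 145 Q U\right) = 2 U + 145 Q U$)
$\frac{M{\left(89,-244 \right)}}{T{\left(175 \right)}} = \frac{89 \left(2 + 145 \left(-244\right)\right)}{\frac{1}{2} \cdot \frac{1}{175}} = \frac{89 \left(2 - 35380\right)}{\frac{1}{2} \cdot \frac{1}{175}} = 89 \left(-35378\right) \frac{1}{\frac{1}{350}} = \left(-3148642\right) 350 = -1102024700$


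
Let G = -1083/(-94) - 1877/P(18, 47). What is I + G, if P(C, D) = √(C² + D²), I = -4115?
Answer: -385727/94 - 1877*√2533/2533 ≈ -4140.8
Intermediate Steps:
G = 1083/94 - 1877*√2533/2533 (G = -1083/(-94) - 1877/√(18² + 47²) = -1083*(-1/94) - 1877/√(324 + 2209) = 1083/94 - 1877*√2533/2533 ≈ -25.773)
I + G = -4115 + (1083/94 - 1877*√2533/2533) = -385727/94 - 1877*√2533/2533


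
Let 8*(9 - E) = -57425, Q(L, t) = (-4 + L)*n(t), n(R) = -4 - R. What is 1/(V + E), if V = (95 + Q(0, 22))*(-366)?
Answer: -8/525175 ≈ -1.5233e-5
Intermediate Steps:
Q(L, t) = (-4 + L)*(-4 - t)
V = -72834 (V = (95 - (-4 + 0)*(4 + 22))*(-366) = (95 - 1*(-4)*26)*(-366) = (95 + 104)*(-366) = 199*(-366) = -72834)
E = 57497/8 (E = 9 - ⅛*(-57425) = 9 + 57425/8 = 57497/8 ≈ 7187.1)
1/(V + E) = 1/(-72834 + 57497/8) = 1/(-525175/8) = -8/525175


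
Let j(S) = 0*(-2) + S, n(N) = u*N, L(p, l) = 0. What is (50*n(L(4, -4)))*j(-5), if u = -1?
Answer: 0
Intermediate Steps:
n(N) = -N
j(S) = S (j(S) = 0 + S = S)
(50*n(L(4, -4)))*j(-5) = (50*(-1*0))*(-5) = (50*0)*(-5) = 0*(-5) = 0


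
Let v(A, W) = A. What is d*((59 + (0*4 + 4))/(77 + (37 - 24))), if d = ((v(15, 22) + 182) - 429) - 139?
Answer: -2597/10 ≈ -259.70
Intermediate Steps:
d = -371 (d = ((15 + 182) - 429) - 139 = (197 - 429) - 139 = -232 - 139 = -371)
d*((59 + (0*4 + 4))/(77 + (37 - 24))) = -371*(59 + (0*4 + 4))/(77 + (37 - 24)) = -371*(59 + (0 + 4))/(77 + 13) = -371*(59 + 4)/90 = -23373/90 = -371*7/10 = -2597/10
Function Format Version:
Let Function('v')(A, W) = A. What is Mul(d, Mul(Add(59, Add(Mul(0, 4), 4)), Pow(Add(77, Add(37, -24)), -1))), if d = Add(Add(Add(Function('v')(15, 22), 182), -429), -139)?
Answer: Rational(-2597, 10) ≈ -259.70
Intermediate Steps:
d = -371 (d = Add(Add(Add(15, 182), -429), -139) = Add(Add(197, -429), -139) = Add(-232, -139) = -371)
Mul(d, Mul(Add(59, Add(Mul(0, 4), 4)), Pow(Add(77, Add(37, -24)), -1))) = Mul(-371, Mul(Add(59, Add(Mul(0, 4), 4)), Pow(Add(77, Add(37, -24)), -1))) = Mul(-371, Mul(Add(59, Add(0, 4)), Pow(Add(77, 13), -1))) = Mul(-371, Mul(Add(59, 4), Pow(90, -1))) = Mul(-371, Mul(63, Rational(1, 90))) = Mul(-371, Rational(7, 10)) = Rational(-2597, 10)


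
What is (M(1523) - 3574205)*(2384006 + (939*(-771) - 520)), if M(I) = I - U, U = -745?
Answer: -5927690174429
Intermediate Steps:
M(I) = 745 + I (M(I) = I - 1*(-745) = I + 745 = 745 + I)
(M(1523) - 3574205)*(2384006 + (939*(-771) - 520)) = ((745 + 1523) - 3574205)*(2384006 + (939*(-771) - 520)) = (2268 - 3574205)*(2384006 + (-723969 - 520)) = -3571937*(2384006 - 724489) = -3571937*1659517 = -5927690174429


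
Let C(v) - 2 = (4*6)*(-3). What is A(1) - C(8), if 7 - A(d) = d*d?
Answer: 76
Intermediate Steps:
A(d) = 7 - d**2 (A(d) = 7 - d*d = 7 - d**2)
C(v) = -70 (C(v) = 2 + (4*6)*(-3) = 2 + 24*(-3) = 2 - 72 = -70)
A(1) - C(8) = (7 - 1*1**2) - 1*(-70) = (7 - 1*1) + 70 = (7 - 1) + 70 = 6 + 70 = 76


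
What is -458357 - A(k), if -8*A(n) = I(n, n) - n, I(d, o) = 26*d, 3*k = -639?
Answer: -3672181/8 ≈ -4.5902e+5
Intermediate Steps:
k = -213 (k = (⅓)*(-639) = -213)
A(n) = -25*n/8 (A(n) = -(26*n - n)/8 = -25*n/8)
-458357 - A(k) = -458357 - (-25)*(-213)/8 = -458357 - 1*5325/8 = -458357 - 5325/8 = -3672181/8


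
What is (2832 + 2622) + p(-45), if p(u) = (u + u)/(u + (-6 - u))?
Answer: 5469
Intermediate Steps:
p(u) = -u/3 (p(u) = (2*u)/(-6) = (2*u)*(-1/6) = -u/3)
(2832 + 2622) + p(-45) = (2832 + 2622) - 1/3*(-45) = 5454 + 15 = 5469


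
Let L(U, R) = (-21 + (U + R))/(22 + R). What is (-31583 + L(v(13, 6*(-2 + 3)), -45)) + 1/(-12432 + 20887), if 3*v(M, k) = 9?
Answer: -6141255407/194465 ≈ -31580.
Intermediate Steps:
v(M, k) = 3 (v(M, k) = (1/3)*9 = 3)
L(U, R) = (-21 + R + U)/(22 + R) (L(U, R) = (-21 + (R + U))/(22 + R) = (-21 + R + U)/(22 + R))
(-31583 + L(v(13, 6*(-2 + 3)), -45)) + 1/(-12432 + 20887) = (-31583 + (-21 - 45 + 3)/(22 - 45)) + 1/(-12432 + 20887) = (-31583 - 63/(-23)) + 1/8455 = (-31583 - 1/23*(-63)) + 1/8455 = (-31583 + 63/23) + 1/8455 = -726346/23 + 1/8455 = -6141255407/194465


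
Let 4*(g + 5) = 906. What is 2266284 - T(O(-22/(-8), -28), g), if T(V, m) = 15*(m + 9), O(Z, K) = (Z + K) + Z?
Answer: 4525653/2 ≈ 2.2628e+6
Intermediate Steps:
g = 443/2 (g = -5 + (¼)*906 = -5 + 453/2 = 443/2 ≈ 221.50)
O(Z, K) = K + 2*Z (O(Z, K) = (K + Z) + Z = K + 2*Z)
T(V, m) = 135 + 15*m (T(V, m) = 15*(9 + m) = 135 + 15*m)
2266284 - T(O(-22/(-8), -28), g) = 2266284 - (135 + 15*(443/2)) = 2266284 - (135 + 6645/2) = 2266284 - 1*6915/2 = 2266284 - 6915/2 = 4525653/2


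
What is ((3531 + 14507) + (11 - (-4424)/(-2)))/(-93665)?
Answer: -15837/93665 ≈ -0.16908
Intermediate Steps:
((3531 + 14507) + (11 - (-4424)/(-2)))/(-93665) = (18038 + (11 - (-4424)*(-1)/2))*(-1/93665) = (18038 + (11 - 56*79/2))*(-1/93665) = (18038 + (11 - 2212))*(-1/93665) = (18038 - 2201)*(-1/93665) = 15837*(-1/93665) = -15837/93665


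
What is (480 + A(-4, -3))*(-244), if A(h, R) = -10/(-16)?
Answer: -234545/2 ≈ -1.1727e+5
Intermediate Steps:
A(h, R) = 5/8 (A(h, R) = -10*(-1/16) = 5/8)
(480 + A(-4, -3))*(-244) = (480 + 5/8)*(-244) = (3845/8)*(-244) = -234545/2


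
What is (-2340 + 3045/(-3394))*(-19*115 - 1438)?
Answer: 28784753115/3394 ≈ 8.4811e+6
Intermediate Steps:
(-2340 + 3045/(-3394))*(-19*115 - 1438) = (-2340 + 3045*(-1/3394))*(-2185 - 1438) = (-2340 - 3045/3394)*(-3623) = -7945005/3394*(-3623) = 28784753115/3394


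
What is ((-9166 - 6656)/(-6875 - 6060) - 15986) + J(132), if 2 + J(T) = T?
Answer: -205081538/12935 ≈ -15855.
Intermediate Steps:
J(T) = -2 + T
((-9166 - 6656)/(-6875 - 6060) - 15986) + J(132) = ((-9166 - 6656)/(-6875 - 6060) - 15986) + (-2 + 132) = (-15822/(-12935) - 15986) + 130 = (-15822*(-1/12935) - 15986) + 130 = (15822/12935 - 15986) + 130 = -206763088/12935 + 130 = -205081538/12935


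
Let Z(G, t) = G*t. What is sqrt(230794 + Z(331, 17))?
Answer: 3*sqrt(26269) ≈ 486.23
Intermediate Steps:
sqrt(230794 + Z(331, 17)) = sqrt(230794 + 331*17) = sqrt(230794 + 5627) = sqrt(236421) = 3*sqrt(26269)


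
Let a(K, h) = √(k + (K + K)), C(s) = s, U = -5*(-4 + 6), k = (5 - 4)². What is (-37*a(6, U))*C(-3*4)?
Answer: 444*√13 ≈ 1600.9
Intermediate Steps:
k = 1 (k = 1² = 1)
U = -10 (U = -5*2 = -10)
a(K, h) = √(1 + 2*K) (a(K, h) = √(1 + (K + K)) = √(1 + 2*K))
(-37*a(6, U))*C(-3*4) = (-37*√(1 + 2*6))*(-3*4) = -37*√(1 + 12)*(-12) = -37*√13*(-12) = 444*√13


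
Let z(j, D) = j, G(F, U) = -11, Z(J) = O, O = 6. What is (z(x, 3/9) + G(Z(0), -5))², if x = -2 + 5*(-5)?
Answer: 1444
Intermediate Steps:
Z(J) = 6
x = -27 (x = -2 - 25 = -27)
(z(x, 3/9) + G(Z(0), -5))² = (-27 - 11)² = (-38)² = 1444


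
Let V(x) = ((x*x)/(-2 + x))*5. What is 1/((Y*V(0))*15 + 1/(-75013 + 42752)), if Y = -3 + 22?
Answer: -32261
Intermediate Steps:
V(x) = 5*x²/(-2 + x) (V(x) = (x²/(-2 + x))*5 = 5*x²/(-2 + x))
Y = 19
1/((Y*V(0))*15 + 1/(-75013 + 42752)) = 1/((19*(5*0²/(-2 + 0)))*15 + 1/(-75013 + 42752)) = 1/((19*(5*0/(-2)))*15 + 1/(-32261)) = 1/((19*(5*0*(-½)))*15 - 1/32261) = 1/((19*0)*15 - 1/32261) = 1/(0*15 - 1/32261) = 1/(0 - 1/32261) = 1/(-1/32261) = -32261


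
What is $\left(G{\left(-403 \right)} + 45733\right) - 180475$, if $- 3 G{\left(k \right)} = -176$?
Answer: $- \frac{404050}{3} \approx -1.3468 \cdot 10^{5}$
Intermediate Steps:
$G{\left(k \right)} = \frac{176}{3}$ ($G{\left(k \right)} = \left(- \frac{1}{3}\right) \left(-176\right) = \frac{176}{3}$)
$\left(G{\left(-403 \right)} + 45733\right) - 180475 = \left(\frac{176}{3} + 45733\right) - 180475 = \frac{137375}{3} - 180475 = - \frac{404050}{3}$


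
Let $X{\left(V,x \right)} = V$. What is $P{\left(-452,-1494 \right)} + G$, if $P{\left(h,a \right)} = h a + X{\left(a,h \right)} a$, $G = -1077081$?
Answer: $1830243$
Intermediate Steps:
$P{\left(h,a \right)} = a^{2} + a h$ ($P{\left(h,a \right)} = h a + a a = a h + a^{2} = a^{2} + a h$)
$P{\left(-452,-1494 \right)} + G = - 1494 \left(-1494 - 452\right) - 1077081 = \left(-1494\right) \left(-1946\right) - 1077081 = 2907324 - 1077081 = 1830243$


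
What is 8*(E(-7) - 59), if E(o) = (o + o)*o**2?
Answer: -5960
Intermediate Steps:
E(o) = 2*o**3 (E(o) = (2*o)*o**2 = 2*o**3)
8*(E(-7) - 59) = 8*(2*(-7)**3 - 59) = 8*(2*(-343) - 59) = 8*(-686 - 59) = 8*(-745) = -5960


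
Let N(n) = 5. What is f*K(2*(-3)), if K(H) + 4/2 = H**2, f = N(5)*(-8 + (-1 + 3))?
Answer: -1020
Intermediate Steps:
f = -30 (f = 5*(-8 + (-1 + 3)) = 5*(-8 + 2) = 5*(-6) = -30)
K(H) = -2 + H**2
f*K(2*(-3)) = -30*(-2 + (2*(-3))**2) = -30*(-2 + (-6)**2) = -30*(-2 + 36) = -30*34 = -1020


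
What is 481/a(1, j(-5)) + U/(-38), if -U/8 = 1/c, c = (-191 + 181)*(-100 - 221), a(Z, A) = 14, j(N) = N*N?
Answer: 14668123/426930 ≈ 34.357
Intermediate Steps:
j(N) = N²
c = 3210 (c = -10*(-321) = 3210)
U = -4/1605 (U = -8/3210 = -8*1/3210 = -4/1605 ≈ -0.0024922)
481/a(1, j(-5)) + U/(-38) = 481/14 - 4/1605/(-38) = 481*(1/14) - 4/1605*(-1/38) = 481/14 + 2/30495 = 14668123/426930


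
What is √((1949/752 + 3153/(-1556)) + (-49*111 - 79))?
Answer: I*√29508837088281/73132 ≈ 74.279*I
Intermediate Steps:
√((1949/752 + 3153/(-1556)) + (-49*111 - 79)) = √((1949*(1/752) + 3153*(-1/1556)) + (-5439 - 79)) = √((1949/752 - 3153/1556) - 5518) = √(165397/292528 - 5518) = √(-1614004107/292528) = I*√29508837088281/73132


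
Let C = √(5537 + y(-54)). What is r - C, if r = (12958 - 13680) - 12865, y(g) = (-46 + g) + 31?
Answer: -13587 - 2*√1367 ≈ -13661.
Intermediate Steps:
y(g) = -15 + g
r = -13587 (r = -722 - 12865 = -13587)
C = 2*√1367 (C = √(5537 + (-15 - 54)) = √(5537 - 69) = √5468 = 2*√1367 ≈ 73.946)
r - C = -13587 - 2*√1367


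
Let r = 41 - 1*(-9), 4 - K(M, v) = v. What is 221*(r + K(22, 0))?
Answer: 11934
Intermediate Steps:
K(M, v) = 4 - v
r = 50 (r = 41 + 9 = 50)
221*(r + K(22, 0)) = 221*(50 + (4 - 1*0)) = 221*(50 + (4 + 0)) = 221*(50 + 4) = 221*54 = 11934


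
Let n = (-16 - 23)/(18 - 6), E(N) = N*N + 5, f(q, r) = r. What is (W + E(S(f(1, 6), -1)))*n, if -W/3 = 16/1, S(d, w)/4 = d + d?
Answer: -29393/4 ≈ -7348.3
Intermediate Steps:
S(d, w) = 8*d (S(d, w) = 4*(d + d) = 4*(2*d) = 8*d)
W = -48 (W = -48/1 = -48 ≈ -48.000)
E(N) = 5 + N² (E(N) = N² + 5 = 5 + N²)
n = -13/4 (n = -39/12 = -39*1/12 = -13/4 ≈ -3.2500)
(W + E(S(f(1, 6), -1)))*n = (-48 + (5 + (8*6)²))*(-13/4) = (-48 + (5 + 48²))*(-13/4) = (-48 + (5 + 2304))*(-13/4) = (-48 + 2309)*(-13/4) = 2261*(-13/4) = -29393/4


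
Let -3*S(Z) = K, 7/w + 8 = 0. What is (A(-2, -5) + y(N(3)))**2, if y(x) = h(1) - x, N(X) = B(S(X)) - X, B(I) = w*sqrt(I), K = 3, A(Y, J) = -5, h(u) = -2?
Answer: 975/64 - 7*I ≈ 15.234 - 7.0*I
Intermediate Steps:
w = -7/8 (w = 7/(-8 + 0) = 7/(-8) = 7*(-1/8) = -7/8 ≈ -0.87500)
S(Z) = -1 (S(Z) = -1/3*3 = -1)
B(I) = -7*sqrt(I)/8
N(X) = -X - 7*I/8 (N(X) = -7*I/8 - X = -X - 7*I/8)
y(x) = -2 - x
(A(-2, -5) + y(N(3)))**2 = (-5 + (-2 - (-1*3 - 7*I/8)))**2 = (-5 + (-2 - (-3 - 7*I/8)))**2 = (-5 + (-2 + (3 + 7*I/8)))**2 = (-5 + (1 + 7*I/8))**2 = (-4 + 7*I/8)**2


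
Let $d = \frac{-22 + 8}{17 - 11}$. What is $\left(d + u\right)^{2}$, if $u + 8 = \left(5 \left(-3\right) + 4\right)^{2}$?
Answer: $\frac{110224}{9} \approx 12247.0$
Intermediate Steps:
$u = 113$ ($u = -8 + \left(5 \left(-3\right) + 4\right)^{2} = -8 + \left(-15 + 4\right)^{2} = -8 + \left(-11\right)^{2} = -8 + 121 = 113$)
$d = - \frac{7}{3}$ ($d = - \frac{14}{6} = \left(-14\right) \frac{1}{6} = - \frac{7}{3} \approx -2.3333$)
$\left(d + u\right)^{2} = \left(- \frac{7}{3} + 113\right)^{2} = \left(\frac{332}{3}\right)^{2} = \frac{110224}{9}$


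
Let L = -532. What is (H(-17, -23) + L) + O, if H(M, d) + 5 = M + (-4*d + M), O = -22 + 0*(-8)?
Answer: -501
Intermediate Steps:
O = -22 (O = -22 + 0 = -22)
H(M, d) = -5 - 4*d + 2*M (H(M, d) = -5 + (M + (-4*d + M)) = -5 + (M + (M - 4*d)) = -5 + (-4*d + 2*M) = -5 - 4*d + 2*M)
(H(-17, -23) + L) + O = ((-5 - 4*(-23) + 2*(-17)) - 532) - 22 = ((-5 + 92 - 34) - 532) - 22 = (53 - 532) - 22 = -479 - 22 = -501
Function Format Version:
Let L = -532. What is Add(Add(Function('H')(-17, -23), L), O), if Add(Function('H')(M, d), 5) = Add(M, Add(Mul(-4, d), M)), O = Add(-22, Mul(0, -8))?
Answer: -501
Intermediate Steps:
O = -22 (O = Add(-22, 0) = -22)
Function('H')(M, d) = Add(-5, Mul(-4, d), Mul(2, M)) (Function('H')(M, d) = Add(-5, Add(M, Add(Mul(-4, d), M))) = Add(-5, Add(M, Add(M, Mul(-4, d)))) = Add(-5, Add(Mul(-4, d), Mul(2, M))) = Add(-5, Mul(-4, d), Mul(2, M)))
Add(Add(Function('H')(-17, -23), L), O) = Add(Add(Add(-5, Mul(-4, -23), Mul(2, -17)), -532), -22) = Add(Add(Add(-5, 92, -34), -532), -22) = Add(Add(53, -532), -22) = Add(-479, -22) = -501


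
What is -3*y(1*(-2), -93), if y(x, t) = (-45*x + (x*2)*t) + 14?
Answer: -1428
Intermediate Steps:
y(x, t) = 14 - 45*x + 2*t*x (y(x, t) = (-45*x + (2*x)*t) + 14 = (-45*x + 2*t*x) + 14 = 14 - 45*x + 2*t*x)
-3*y(1*(-2), -93) = -3*(14 - 45*(-2) + 2*(-93)*(1*(-2))) = -3*(14 - 45*(-2) + 2*(-93)*(-2)) = -3*(14 + 90 + 372) = -3*476 = -1428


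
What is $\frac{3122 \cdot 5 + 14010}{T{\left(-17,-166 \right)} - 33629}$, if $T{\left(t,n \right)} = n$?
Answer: $- \frac{5924}{6759} \approx -0.87646$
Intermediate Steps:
$\frac{3122 \cdot 5 + 14010}{T{\left(-17,-166 \right)} - 33629} = \frac{3122 \cdot 5 + 14010}{-166 - 33629} = \frac{15610 + 14010}{-33795} = 29620 \left(- \frac{1}{33795}\right) = - \frac{5924}{6759}$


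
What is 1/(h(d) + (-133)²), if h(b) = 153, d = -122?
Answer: 1/17842 ≈ 5.6048e-5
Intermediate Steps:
1/(h(d) + (-133)²) = 1/(153 + (-133)²) = 1/(153 + 17689) = 1/17842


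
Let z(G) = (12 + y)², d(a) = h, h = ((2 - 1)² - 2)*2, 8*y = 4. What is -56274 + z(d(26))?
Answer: -224471/4 ≈ -56118.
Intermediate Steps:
y = ½ (y = (⅛)*4 = ½ ≈ 0.50000)
h = -2 (h = (1² - 2)*2 = (1 - 2)*2 = -1*2 = -2)
d(a) = -2
z(G) = 625/4 (z(G) = (12 + ½)² = (25/2)² = 625/4)
-56274 + z(d(26)) = -56274 + 625/4 = -224471/4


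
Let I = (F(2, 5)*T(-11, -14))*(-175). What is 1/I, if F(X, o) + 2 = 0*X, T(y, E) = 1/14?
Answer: 1/25 ≈ 0.040000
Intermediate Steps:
T(y, E) = 1/14
F(X, o) = -2 (F(X, o) = -2 + 0*X = -2 + 0 = -2)
I = 25 (I = -2*1/14*(-175) = -1/7*(-175) = 25)
1/I = 1/25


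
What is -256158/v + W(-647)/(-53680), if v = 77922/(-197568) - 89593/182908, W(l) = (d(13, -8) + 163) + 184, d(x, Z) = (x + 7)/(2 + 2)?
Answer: 7842500534396026/27071517875 ≈ 2.8970e+5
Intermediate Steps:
d(x, Z) = 7/4 + x/4 (d(x, Z) = (7 + x)/4 = (7 + x)*(¼) = 7/4 + x/4)
W(l) = 352 (W(l) = ((7/4 + (¼)*13) + 163) + 184 = ((7/4 + 13/4) + 163) + 184 = (5 + 163) + 184 = 168 + 184 = 352)
v = -443795375/501899552 (v = 77922*(-1/197568) - 89593*1/182908 = -4329/10976 - 89593/182908 = -443795375/501899552 ≈ -0.88423)
-256158/v + W(-647)/(-53680) = -256158/(-443795375/501899552) + 352/(-53680) = -256158*(-501899552/443795375) + 352*(-1/53680) = 128565585441216/443795375 - 2/305 = 7842500534396026/27071517875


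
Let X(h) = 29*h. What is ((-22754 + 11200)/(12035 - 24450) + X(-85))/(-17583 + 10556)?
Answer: 30591421/87240205 ≈ 0.35066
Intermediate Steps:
((-22754 + 11200)/(12035 - 24450) + X(-85))/(-17583 + 10556) = ((-22754 + 11200)/(12035 - 24450) + 29*(-85))/(-17583 + 10556) = (-11554/(-12415) - 2465)/(-7027) = (-11554*(-1/12415) - 2465)*(-1/7027) = (11554/12415 - 2465)*(-1/7027) = -30591421/12415*(-1/7027) = 30591421/87240205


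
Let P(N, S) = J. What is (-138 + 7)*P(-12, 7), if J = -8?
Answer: 1048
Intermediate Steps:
P(N, S) = -8
(-138 + 7)*P(-12, 7) = (-138 + 7)*(-8) = -131*(-8) = 1048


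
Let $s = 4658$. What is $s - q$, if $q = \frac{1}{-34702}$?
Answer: $\frac{161641917}{34702} \approx 4658.0$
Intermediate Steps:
$q = - \frac{1}{34702} \approx -2.8817 \cdot 10^{-5}$
$s - q = 4658 - - \frac{1}{34702} = 4658 + \frac{1}{34702} = \frac{161641917}{34702}$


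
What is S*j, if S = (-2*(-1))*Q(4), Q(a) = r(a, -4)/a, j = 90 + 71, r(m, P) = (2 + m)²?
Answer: 2898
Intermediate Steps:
j = 161
Q(a) = (2 + a)²/a
S = 18 (S = (-2*(-1))*((2 + 4)²/4) = 2*((¼)*6²) = 2*((¼)*36) = 2*9 = 18)
S*j = 18*161 = 2898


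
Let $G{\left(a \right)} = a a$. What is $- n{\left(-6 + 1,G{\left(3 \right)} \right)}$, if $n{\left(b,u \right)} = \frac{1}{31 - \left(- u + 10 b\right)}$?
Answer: $- \frac{1}{90} \approx -0.011111$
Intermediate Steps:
$G{\left(a \right)} = a^{2}$
$n{\left(b,u \right)} = \frac{1}{31 + u - 10 b}$ ($n{\left(b,u \right)} = \frac{1}{31 - \left(- u + 10 b\right)} = \frac{1}{31 + u - 10 b}$)
$- n{\left(-6 + 1,G{\left(3 \right)} \right)} = - \frac{1}{31 + 3^{2} - 10 \left(-6 + 1\right)} = - \frac{1}{31 + 9 - -50} = - \frac{1}{31 + 9 + 50} = - \frac{1}{90}$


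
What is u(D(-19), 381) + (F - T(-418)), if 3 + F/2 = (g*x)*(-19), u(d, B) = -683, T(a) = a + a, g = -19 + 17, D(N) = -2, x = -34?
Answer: -2437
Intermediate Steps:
g = -2
T(a) = 2*a
F = -2590 (F = -6 + 2*(-2*(-34)*(-19)) = -6 + 2*(68*(-19)) = -6 + 2*(-1292) = -6 - 2584 = -2590)
u(D(-19), 381) + (F - T(-418)) = -683 + (-2590 - 2*(-418)) = -683 + (-2590 - 1*(-836)) = -683 + (-2590 + 836) = -683 - 1754 = -2437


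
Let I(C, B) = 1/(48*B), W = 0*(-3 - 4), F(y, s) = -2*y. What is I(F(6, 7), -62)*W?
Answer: 0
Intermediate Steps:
W = 0 (W = 0*(-7) = 0)
I(C, B) = 1/(48*B)
I(F(6, 7), -62)*W = ((1/48)/(-62))*0 = ((1/48)*(-1/62))*0 = -1/2976*0 = 0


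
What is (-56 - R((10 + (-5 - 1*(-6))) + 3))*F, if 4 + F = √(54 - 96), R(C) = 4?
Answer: 240 - 60*I*√42 ≈ 240.0 - 388.84*I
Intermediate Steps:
F = -4 + I*√42 (F = -4 + √(54 - 96) = -4 + √(-42) = -4 + I*√42 ≈ -4.0 + 6.4807*I)
(-56 - R((10 + (-5 - 1*(-6))) + 3))*F = (-56 - 1*4)*(-4 + I*√42) = (-56 - 4)*(-4 + I*√42) = -60*(-4 + I*√42) = 240 - 60*I*√42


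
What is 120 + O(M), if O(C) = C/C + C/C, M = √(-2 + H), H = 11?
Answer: 122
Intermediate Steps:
M = 3 (M = √(-2 + 11) = √9 = 3)
O(C) = 2 (O(C) = 1 + 1 = 2)
120 + O(M) = 120 + 2 = 122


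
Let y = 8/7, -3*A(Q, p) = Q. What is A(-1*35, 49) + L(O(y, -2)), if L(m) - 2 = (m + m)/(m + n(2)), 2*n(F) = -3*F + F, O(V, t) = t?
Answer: 44/3 ≈ 14.667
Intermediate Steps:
A(Q, p) = -Q/3
y = 8/7 (y = 8*(⅐) = 8/7 ≈ 1.1429)
n(F) = -F (n(F) = (-3*F + F)/2 = (-2*F)/2 = -F)
L(m) = 2 + 2*m/(-2 + m) (L(m) = 2 + (m + m)/(m - 1*2) = 2 + (2*m)/(m - 2) = 2 + (2*m)/(-2 + m) = 2 + 2*m/(-2 + m))
A(-1*35, 49) + L(O(y, -2)) = -(-1)*35/3 + 4*(-1 - 2)/(-2 - 2) = -⅓*(-35) + 4*(-3)/(-4) = 35/3 + 4*(-¼)*(-3) = 35/3 + 3 = 44/3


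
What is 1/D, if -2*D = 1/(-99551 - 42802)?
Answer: 284706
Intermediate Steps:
D = 1/284706 (D = -1/(2*(-99551 - 42802)) = -½/(-142353) = -½*(-1/142353) = 1/284706 ≈ 3.5124e-6)
1/D = 1/(1/284706) = 284706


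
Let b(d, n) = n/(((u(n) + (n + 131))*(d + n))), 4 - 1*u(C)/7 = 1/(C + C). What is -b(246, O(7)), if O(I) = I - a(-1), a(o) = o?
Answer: -64/338455 ≈ -0.00018909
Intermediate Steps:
u(C) = 28 - 7/(2*C) (u(C) = 28 - 7/(C + C) = 28 - 7*1/(2*C) = 28 - 7/(2*C))
O(I) = 1 + I (O(I) = I - 1*(-1) = I + 1 = 1 + I)
b(d, n) = n/((d + n)*(159 + n - 7/(2*n))) (b(d, n) = n/((((28 - 7/(2*n)) + (n + 131))*(d + n))) = n/((((28 - 7/(2*n)) + (131 + n))*(d + n))) = n/(((159 + n - 7/(2*n))*(d + n))) = n/(((d + n)*(159 + n - 7/(2*n)))) = n*(1/((d + n)*(159 + n - 7/(2*n)))) = n/((d + n)*(159 + n - 7/(2*n))))
-b(246, O(7)) = -2*(1 + 7)²/((1 + 7)*(-7 + 2*(1 + 7)² + 262*246 + 318*(1 + 7) + 2*246*(1 + 7)) + 7*246*(-1 + 8*(1 + 7))) = -2*8²/(8*(-7 + 2*8² + 64452 + 318*8 + 2*246*8) + 7*246*(-1 + 8*8)) = -2*64/(8*(-7 + 2*64 + 64452 + 2544 + 3936) + 7*246*(-1 + 64)) = -2*64/(8*(-7 + 128 + 64452 + 2544 + 3936) + 7*246*63) = -2*64/(8*71053 + 108486) = -2*64/(568424 + 108486) = -2*64/676910 = -1*64/338455 = -64/338455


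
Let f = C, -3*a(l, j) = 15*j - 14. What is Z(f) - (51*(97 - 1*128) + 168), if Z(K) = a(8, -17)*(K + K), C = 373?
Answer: 204913/3 ≈ 68304.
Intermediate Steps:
a(l, j) = 14/3 - 5*j (a(l, j) = -(15*j - 14)/3 = -(-14 + 15*j)/3 = 14/3 - 5*j)
f = 373
Z(K) = 538*K/3 (Z(K) = (14/3 - 5*(-17))*(K + K) = (14/3 + 85)*(2*K) = 269*(2*K)/3 = 538*K/3)
Z(f) - (51*(97 - 1*128) + 168) = (538/3)*373 - (51*(97 - 1*128) + 168) = 200674/3 - (51*(97 - 128) + 168) = 200674/3 - (51*(-31) + 168) = 200674/3 - (-1581 + 168) = 200674/3 - 1*(-1413) = 200674/3 + 1413 = 204913/3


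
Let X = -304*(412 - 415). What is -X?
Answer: -912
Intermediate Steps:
X = 912 (X = -304*(-3) = 912)
-X = -1*912 = -912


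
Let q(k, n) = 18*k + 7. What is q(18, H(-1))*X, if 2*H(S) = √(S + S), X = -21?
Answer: -6951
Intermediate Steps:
H(S) = √2*√S/2 (H(S) = √(S + S)/2 = √(2*S)/2 = (√2*√S)/2 = √2*√S/2)
q(k, n) = 7 + 18*k
q(18, H(-1))*X = (7 + 18*18)*(-21) = (7 + 324)*(-21) = 331*(-21) = -6951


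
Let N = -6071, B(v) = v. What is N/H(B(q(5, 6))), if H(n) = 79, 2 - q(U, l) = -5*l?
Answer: -6071/79 ≈ -76.848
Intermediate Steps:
q(U, l) = 2 + 5*l (q(U, l) = 2 - (-5)*l = 2 + 5*l)
N/H(B(q(5, 6))) = -6071/79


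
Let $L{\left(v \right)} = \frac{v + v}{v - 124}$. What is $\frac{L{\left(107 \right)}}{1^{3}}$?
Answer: $- \frac{214}{17} \approx -12.588$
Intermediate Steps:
$L{\left(v \right)} = \frac{2 v}{-124 + v}$
$\frac{L{\left(107 \right)}}{1^{3}} = \frac{2 \cdot 107 \frac{1}{-124 + 107}}{1^{3}} = \frac{2 \cdot 107 \frac{1}{-17}}{1} = 2 \cdot 107 \left(- \frac{1}{17}\right) 1 = \left(- \frac{214}{17}\right) 1 = - \frac{214}{17}$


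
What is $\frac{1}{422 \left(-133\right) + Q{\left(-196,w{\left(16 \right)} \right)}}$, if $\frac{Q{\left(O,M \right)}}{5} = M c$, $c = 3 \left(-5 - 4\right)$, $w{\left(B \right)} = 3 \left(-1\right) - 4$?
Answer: $- \frac{1}{55181} \approx -1.8122 \cdot 10^{-5}$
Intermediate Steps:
$w{\left(B \right)} = -7$ ($w{\left(B \right)} = -3 - 4 = -7$)
$c = -27$ ($c = 3 \left(-9\right) = -27$)
$Q{\left(O,M \right)} = - 135 M$ ($Q{\left(O,M \right)} = 5 M \left(-27\right) = 5 \left(- 27 M\right) = - 135 M$)
$\frac{1}{422 \left(-133\right) + Q{\left(-196,w{\left(16 \right)} \right)}} = \frac{1}{422 \left(-133\right) - -945} = \frac{1}{-56126 + 945} = \frac{1}{-55181} = - \frac{1}{55181}$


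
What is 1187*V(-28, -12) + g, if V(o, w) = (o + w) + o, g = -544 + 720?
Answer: -80540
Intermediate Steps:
g = 176
V(o, w) = w + 2*o
1187*V(-28, -12) + g = 1187*(-12 + 2*(-28)) + 176 = 1187*(-12 - 56) + 176 = 1187*(-68) + 176 = -80716 + 176 = -80540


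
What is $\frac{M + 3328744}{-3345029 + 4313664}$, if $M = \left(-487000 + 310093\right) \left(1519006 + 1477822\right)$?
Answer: $- \frac{530156522252}{968635} \approx -5.4732 \cdot 10^{5}$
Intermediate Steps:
$M = -530159850996$ ($M = \left(-176907\right) 2996828 = -530159850996$)
$\frac{M + 3328744}{-3345029 + 4313664} = \frac{-530159850996 + 3328744}{-3345029 + 4313664} = - \frac{530156522252}{968635}$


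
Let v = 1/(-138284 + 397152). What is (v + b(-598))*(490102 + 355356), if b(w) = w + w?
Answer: -130879488460583/129434 ≈ -1.0112e+9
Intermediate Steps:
b(w) = 2*w
v = 1/258868 ≈ 3.8630e-6
(v + b(-598))*(490102 + 355356) = (1/258868 + 2*(-598))*(490102 + 355356) = (1/258868 - 1196)*845458 = -309606127/258868*845458 = -130879488460583/129434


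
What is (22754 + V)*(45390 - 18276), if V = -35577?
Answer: -347682822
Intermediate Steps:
(22754 + V)*(45390 - 18276) = (22754 - 35577)*(45390 - 18276) = -12823*27114 = -347682822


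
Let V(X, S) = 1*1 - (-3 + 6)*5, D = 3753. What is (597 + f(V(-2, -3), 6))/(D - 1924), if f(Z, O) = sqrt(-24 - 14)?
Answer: 597/1829 + I*sqrt(38)/1829 ≈ 0.32641 + 0.0033704*I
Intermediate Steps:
V(X, S) = -14 (V(X, S) = 1 - 3*5 = 1 - 1*15 = 1 - 15 = -14)
f(Z, O) = I*sqrt(38) (f(Z, O) = sqrt(-38) = I*sqrt(38))
(597 + f(V(-2, -3), 6))/(D - 1924) = (597 + I*sqrt(38))/(3753 - 1924) = (597 + I*sqrt(38))/1829 = (597 + I*sqrt(38))*(1/1829) = 597/1829 + I*sqrt(38)/1829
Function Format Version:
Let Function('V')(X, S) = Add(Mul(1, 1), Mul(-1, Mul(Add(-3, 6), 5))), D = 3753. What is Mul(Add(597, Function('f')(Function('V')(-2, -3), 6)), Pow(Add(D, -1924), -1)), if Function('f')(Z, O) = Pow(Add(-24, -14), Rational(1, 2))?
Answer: Add(Rational(597, 1829), Mul(Rational(1, 1829), I, Pow(38, Rational(1, 2)))) ≈ Add(0.32641, Mul(0.0033704, I))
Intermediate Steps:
Function('V')(X, S) = -14 (Function('V')(X, S) = Add(1, Mul(-1, Mul(3, 5))) = Add(1, Mul(-1, 15)) = Add(1, -15) = -14)
Function('f')(Z, O) = Mul(I, Pow(38, Rational(1, 2))) (Function('f')(Z, O) = Pow(-38, Rational(1, 2)) = Mul(I, Pow(38, Rational(1, 2))))
Mul(Add(597, Function('f')(Function('V')(-2, -3), 6)), Pow(Add(D, -1924), -1)) = Mul(Add(597, Mul(I, Pow(38, Rational(1, 2)))), Pow(Add(3753, -1924), -1)) = Mul(Add(597, Mul(I, Pow(38, Rational(1, 2)))), Pow(1829, -1)) = Mul(Add(597, Mul(I, Pow(38, Rational(1, 2)))), Rational(1, 1829)) = Add(Rational(597, 1829), Mul(Rational(1, 1829), I, Pow(38, Rational(1, 2))))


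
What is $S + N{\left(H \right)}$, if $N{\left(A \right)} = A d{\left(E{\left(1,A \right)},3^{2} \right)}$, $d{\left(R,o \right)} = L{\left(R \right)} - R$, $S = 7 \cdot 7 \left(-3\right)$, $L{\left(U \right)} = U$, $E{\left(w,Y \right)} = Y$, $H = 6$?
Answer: $-147$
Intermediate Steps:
$S = -147$ ($S = 49 \left(-3\right) = -147$)
$d{\left(R,o \right)} = 0$ ($d{\left(R,o \right)} = R - R = 0$)
$N{\left(A \right)} = 0$ ($N{\left(A \right)} = A 0 = 0$)
$S + N{\left(H \right)} = -147 + 0 = -147$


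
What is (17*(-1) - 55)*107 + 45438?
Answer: 37734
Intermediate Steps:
(17*(-1) - 55)*107 + 45438 = (-17 - 55)*107 + 45438 = -72*107 + 45438 = -7704 + 45438 = 37734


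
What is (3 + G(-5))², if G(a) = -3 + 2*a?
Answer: 100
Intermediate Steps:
(3 + G(-5))² = (3 + (-3 + 2*(-5)))² = (3 + (-3 - 10))² = (3 - 13)² = (-10)² = 100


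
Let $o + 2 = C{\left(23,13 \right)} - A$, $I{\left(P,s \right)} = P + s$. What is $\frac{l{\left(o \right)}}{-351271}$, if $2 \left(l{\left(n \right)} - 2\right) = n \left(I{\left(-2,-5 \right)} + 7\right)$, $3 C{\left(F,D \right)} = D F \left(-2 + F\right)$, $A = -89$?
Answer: $- \frac{2}{351271} \approx -5.6936 \cdot 10^{-6}$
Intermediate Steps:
$C{\left(F,D \right)} = \frac{D F \left(-2 + F\right)}{3}$
$o = 2180$ ($o = -2 - \left(-89 - \frac{299 \left(-2 + 23\right)}{3}\right) = -2 + \left(\frac{1}{3} \cdot 13 \cdot 23 \cdot 21 + 89\right) = -2 + \left(2093 + 89\right) = -2 + 2182 = 2180$)
$l{\left(n \right)} = 2$ ($l{\left(n \right)} = 2 + \frac{n \left(\left(-2 - 5\right) + 7\right)}{2} = 2 + \frac{n \left(-7 + 7\right)}{2} = 2 + \frac{n 0}{2} = 2 + \frac{1}{2} \cdot 0 = 2 + 0 = 2$)
$\frac{l{\left(o \right)}}{-351271} = \frac{2}{-351271} = 2 \left(- \frac{1}{351271}\right) = - \frac{2}{351271}$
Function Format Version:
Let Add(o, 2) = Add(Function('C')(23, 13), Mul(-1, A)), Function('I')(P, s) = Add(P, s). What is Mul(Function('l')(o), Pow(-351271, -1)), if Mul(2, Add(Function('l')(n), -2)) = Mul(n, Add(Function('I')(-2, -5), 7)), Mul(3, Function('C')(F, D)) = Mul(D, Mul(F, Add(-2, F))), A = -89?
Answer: Rational(-2, 351271) ≈ -5.6936e-6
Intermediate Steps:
Function('C')(F, D) = Mul(Rational(1, 3), D, F, Add(-2, F)) (Function('C')(F, D) = Mul(Rational(1, 3), Mul(D, Mul(F, Add(-2, F)))) = Mul(Rational(1, 3), Mul(D, F, Add(-2, F))) = Mul(Rational(1, 3), D, F, Add(-2, F)))
o = 2180 (o = Add(-2, Add(Mul(Rational(1, 3), 13, 23, Add(-2, 23)), Mul(-1, -89))) = Add(-2, Add(Mul(Rational(1, 3), 13, 23, 21), 89)) = Add(-2, Add(2093, 89)) = Add(-2, 2182) = 2180)
Function('l')(n) = 2 (Function('l')(n) = Add(2, Mul(Rational(1, 2), Mul(n, Add(Add(-2, -5), 7)))) = Add(2, Mul(Rational(1, 2), Mul(n, Add(-7, 7)))) = Add(2, Mul(Rational(1, 2), Mul(n, 0))) = Add(2, Mul(Rational(1, 2), 0)) = Add(2, 0) = 2)
Mul(Function('l')(o), Pow(-351271, -1)) = Mul(2, Pow(-351271, -1)) = Mul(2, Rational(-1, 351271)) = Rational(-2, 351271)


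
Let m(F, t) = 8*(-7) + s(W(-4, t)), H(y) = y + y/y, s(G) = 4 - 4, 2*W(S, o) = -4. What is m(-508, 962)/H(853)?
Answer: -4/61 ≈ -0.065574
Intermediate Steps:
W(S, o) = -2 (W(S, o) = (½)*(-4) = -2)
s(G) = 0
H(y) = 1 + y (H(y) = y + 1 = 1 + y)
m(F, t) = -56 (m(F, t) = 8*(-7) + 0 = -56 + 0 = -56)
m(-508, 962)/H(853) = -56/(1 + 853) = -56/854 = -56*1/854 = -4/61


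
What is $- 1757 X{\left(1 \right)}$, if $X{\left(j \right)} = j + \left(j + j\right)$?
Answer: $-5271$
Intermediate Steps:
$X{\left(j \right)} = 3 j$ ($X{\left(j \right)} = j + 2 j = 3 j$)
$- 1757 X{\left(1 \right)} = - 1757 \cdot 3 \cdot 1 = \left(-1757\right) 3 = -5271$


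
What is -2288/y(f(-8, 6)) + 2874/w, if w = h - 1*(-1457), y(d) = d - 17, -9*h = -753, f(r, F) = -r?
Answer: 5326367/20799 ≈ 256.09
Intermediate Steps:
h = 251/3 (h = -1/9*(-753) = 251/3 ≈ 83.667)
y(d) = -17 + d
w = 4622/3 (w = 251/3 - 1*(-1457) = 251/3 + 1457 = 4622/3 ≈ 1540.7)
-2288/y(f(-8, 6)) + 2874/w = -2288/(-17 - 1*(-8)) + 2874/(4622/3) = -2288/(-17 + 8) + 2874*(3/4622) = -2288/(-9) + 4311/2311 = -2288*(-1/9) + 4311/2311 = 2288/9 + 4311/2311 = 5326367/20799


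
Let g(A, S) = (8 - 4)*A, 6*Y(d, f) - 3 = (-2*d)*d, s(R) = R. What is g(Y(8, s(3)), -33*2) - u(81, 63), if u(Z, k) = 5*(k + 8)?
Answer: -1315/3 ≈ -438.33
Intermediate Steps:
Y(d, f) = ½ - d²/3 (Y(d, f) = ½ + ((-2*d)*d)/6 = ½ + (-2*d²)/6 = ½ - d²/3)
u(Z, k) = 40 + 5*k (u(Z, k) = 5*(8 + k) = 40 + 5*k)
g(A, S) = 4*A
g(Y(8, s(3)), -33*2) - u(81, 63) = 4*(½ - ⅓*8²) - (40 + 5*63) = 4*(½ - ⅓*64) - (40 + 315) = 4*(½ - 64/3) - 1*355 = 4*(-125/6) - 355 = -250/3 - 355 = -1315/3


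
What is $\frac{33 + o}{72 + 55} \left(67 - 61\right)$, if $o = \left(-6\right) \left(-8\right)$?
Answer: $\frac{486}{127} \approx 3.8268$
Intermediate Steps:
$o = 48$
$\frac{33 + o}{72 + 55} \left(67 - 61\right) = \frac{33 + 48}{72 + 55} \left(67 - 61\right) = \frac{81}{127} \cdot 6 = \frac{486}{127}$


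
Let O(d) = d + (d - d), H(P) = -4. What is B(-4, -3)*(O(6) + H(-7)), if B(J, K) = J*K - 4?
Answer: 16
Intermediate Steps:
B(J, K) = -4 + J*K
O(d) = d (O(d) = d + 0 = d)
B(-4, -3)*(O(6) + H(-7)) = (-4 - 4*(-3))*(6 - 4) = (-4 + 12)*2 = 8*2 = 16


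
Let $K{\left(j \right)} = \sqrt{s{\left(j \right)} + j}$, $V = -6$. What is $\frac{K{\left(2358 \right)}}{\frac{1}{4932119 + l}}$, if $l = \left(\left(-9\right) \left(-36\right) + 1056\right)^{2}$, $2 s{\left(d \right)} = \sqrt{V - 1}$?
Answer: $\frac{6836519 \sqrt{9432 + 2 i \sqrt{7}}}{2} \approx 3.3198 \cdot 10^{8} + 93122.0 i$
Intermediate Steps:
$s{\left(d \right)} = \frac{i \sqrt{7}}{2}$ ($s{\left(d \right)} = \frac{\sqrt{-6 - 1}}{2} = \frac{\sqrt{-7}}{2} = \frac{i \sqrt{7}}{2}$)
$l = 1904400$ ($l = \left(324 + 1056\right)^{2} = 1380^{2} = 1904400$)
$K{\left(j \right)} = \sqrt{j + \frac{i \sqrt{7}}{2}}$ ($K{\left(j \right)} = \sqrt{\frac{i \sqrt{7}}{2} + j} = \sqrt{j + \frac{i \sqrt{7}}{2}}$)
$\frac{K{\left(2358 \right)}}{\frac{1}{4932119 + l}} = \frac{\frac{1}{2} \sqrt{4 \cdot 2358 + 2 i \sqrt{7}}}{\frac{1}{4932119 + 1904400}} = \frac{\frac{1}{2} \sqrt{9432 + 2 i \sqrt{7}}}{\frac{1}{6836519}} = \frac{\sqrt{9432 + 2 i \sqrt{7}}}{2} \frac{1}{\frac{1}{6836519}} = \frac{\sqrt{9432 + 2 i \sqrt{7}}}{2} \cdot 6836519 = \frac{6836519 \sqrt{9432 + 2 i \sqrt{7}}}{2}$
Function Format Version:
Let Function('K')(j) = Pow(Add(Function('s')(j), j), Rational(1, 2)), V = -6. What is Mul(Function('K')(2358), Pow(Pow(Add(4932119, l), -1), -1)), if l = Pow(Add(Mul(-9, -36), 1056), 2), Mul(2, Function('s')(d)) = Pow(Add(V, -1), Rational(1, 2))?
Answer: Mul(Rational(6836519, 2), Pow(Add(9432, Mul(2, I, Pow(7, Rational(1, 2)))), Rational(1, 2))) ≈ Add(3.3198e+8, Mul(93122., I))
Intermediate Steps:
Function('s')(d) = Mul(Rational(1, 2), I, Pow(7, Rational(1, 2))) (Function('s')(d) = Mul(Rational(1, 2), Pow(Add(-6, -1), Rational(1, 2))) = Mul(Rational(1, 2), Pow(-7, Rational(1, 2))) = Mul(Rational(1, 2), Mul(I, Pow(7, Rational(1, 2)))) = Mul(Rational(1, 2), I, Pow(7, Rational(1, 2))))
l = 1904400 (l = Pow(Add(324, 1056), 2) = Pow(1380, 2) = 1904400)
Function('K')(j) = Pow(Add(j, Mul(Rational(1, 2), I, Pow(7, Rational(1, 2)))), Rational(1, 2)) (Function('K')(j) = Pow(Add(Mul(Rational(1, 2), I, Pow(7, Rational(1, 2))), j), Rational(1, 2)) = Pow(Add(j, Mul(Rational(1, 2), I, Pow(7, Rational(1, 2)))), Rational(1, 2)))
Mul(Function('K')(2358), Pow(Pow(Add(4932119, l), -1), -1)) = Mul(Mul(Rational(1, 2), Pow(Add(Mul(4, 2358), Mul(2, I, Pow(7, Rational(1, 2)))), Rational(1, 2))), Pow(Pow(Add(4932119, 1904400), -1), -1)) = Mul(Mul(Rational(1, 2), Pow(Add(9432, Mul(2, I, Pow(7, Rational(1, 2)))), Rational(1, 2))), Pow(Pow(6836519, -1), -1)) = Mul(Mul(Rational(1, 2), Pow(Add(9432, Mul(2, I, Pow(7, Rational(1, 2)))), Rational(1, 2))), Pow(Rational(1, 6836519), -1)) = Mul(Mul(Rational(1, 2), Pow(Add(9432, Mul(2, I, Pow(7, Rational(1, 2)))), Rational(1, 2))), 6836519) = Mul(Rational(6836519, 2), Pow(Add(9432, Mul(2, I, Pow(7, Rational(1, 2)))), Rational(1, 2)))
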